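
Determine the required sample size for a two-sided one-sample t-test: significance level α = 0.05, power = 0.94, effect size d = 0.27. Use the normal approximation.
n = 170

Sample size formula (one-sample t-test, normal approximation):
n = ((z_{α/2} + z_β) / d)²

z_{α/2} = 1.960 (for α = 0.05, two-sided)
z_β = 1.555 (for power = 0.94)
d = 0.27

n = ((1.960 + 1.555) / 0.27)²
n = (13.019)²
n ≈ 169.49
Round up to the next whole number: n = 170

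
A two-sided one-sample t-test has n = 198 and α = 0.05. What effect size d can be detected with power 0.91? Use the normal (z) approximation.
d ≈ 0.23

Minimum detectable effect (one-sample t-test, normal approximation):
d = (z_{α/2} + z_β) / √n
d = (1.960 + 1.341) / √198
d = 3.301 / 14.071
d ≈ 0.23

By Cohen's convention (0.2 small / 0.5 medium / 0.8 large): small effect.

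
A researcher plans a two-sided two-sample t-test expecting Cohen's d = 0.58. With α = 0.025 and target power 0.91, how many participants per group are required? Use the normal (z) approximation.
n = 77 per group

Sample size formula (two-sample t-test, normal approximation):
n = 2 · ((z_{α/2} + z_β) / d)²

z_{α/2} = 2.241 (for α = 0.025, two-sided)
z_β = 1.341 (for power = 0.91)
d = 0.58

n = 2 · ((2.241 + 1.341) / 0.58)²
n = 2 · (6.176)²
n ≈ 76.29
Round up to the next whole number: n = 77 per group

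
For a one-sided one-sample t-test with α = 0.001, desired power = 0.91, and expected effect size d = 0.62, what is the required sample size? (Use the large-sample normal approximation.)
n = 52

Sample size formula (one-sample t-test, normal approximation):
n = ((z_α + z_β) / d)²

z_α = 3.090 (for α = 0.001, one-sided)
z_β = 1.341 (for power = 0.91)
d = 0.62

n = ((3.090 + 1.341) / 0.62)²
n = (7.147)²
n ≈ 51.08
Round up to the next whole number: n = 52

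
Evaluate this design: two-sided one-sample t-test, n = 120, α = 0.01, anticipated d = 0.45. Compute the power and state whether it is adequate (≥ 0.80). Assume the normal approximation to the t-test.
Power ≈ 0.99; the study is adequately powered (power ≥ 0.80)

Power calculation (one-sample t-test, normal approximation):
z_β = d · √n - z_{α/2}
z_β = 0.45 · √120 - 2.576
z_β = 0.45 · 10.954 - 2.576
z_β = 2.354

Power = Φ(z_β) = Φ(2.354) ≈ 0.991

Effect size d = 0.45 is small by Cohen's convention (0.2/0.5/0.8).

Threshold: power ≥ 0.80 is conventionally adequate.
Power ≈ 0.99 → the study is adequately powered (power ≥ 0.80).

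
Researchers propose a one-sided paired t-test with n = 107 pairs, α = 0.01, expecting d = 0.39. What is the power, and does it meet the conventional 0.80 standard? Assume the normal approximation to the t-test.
Power ≈ 0.96; the study is adequately powered (power ≥ 0.80)

Power calculation (paired t-test, normal approximation):
z_β = d · √n - z_α
z_β = 0.39 · √107 - 2.326
z_β = 0.39 · 10.344 - 2.326
z_β = 1.708

Power = Φ(z_β) = Φ(1.708) ≈ 0.956

Effect size d = 0.39 is small by Cohen's convention (0.2/0.5/0.8).

Threshold: power ≥ 0.80 is conventionally adequate.
Power ≈ 0.96 → the study is adequately powered (power ≥ 0.80).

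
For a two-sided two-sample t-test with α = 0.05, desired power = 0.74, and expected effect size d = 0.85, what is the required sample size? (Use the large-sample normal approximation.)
n = 19 per group

Sample size formula (two-sample t-test, normal approximation):
n = 2 · ((z_{α/2} + z_β) / d)²

z_{α/2} = 1.960 (for α = 0.05, two-sided)
z_β = 0.643 (for power = 0.74)
d = 0.85

n = 2 · ((1.960 + 0.643) / 0.85)²
n = 2 · (3.062)²
n ≈ 18.75
Round up to the next whole number: n = 19 per group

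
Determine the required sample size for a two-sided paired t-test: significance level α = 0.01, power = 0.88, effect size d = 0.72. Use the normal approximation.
n = 28 pairs

Sample size formula (paired t-test, normal approximation):
n = ((z_{α/2} + z_β) / d)²

z_{α/2} = 2.576 (for α = 0.01, two-sided)
z_β = 1.175 (for power = 0.88)
d = 0.72

n = ((2.576 + 1.175) / 0.72)²
n = (5.210)²
n ≈ 27.14
Round up to the next whole number: n = 28 pairs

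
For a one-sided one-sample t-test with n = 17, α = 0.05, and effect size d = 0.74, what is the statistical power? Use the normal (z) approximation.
Power ≈ 0.92

Power calculation (one-sample t-test, normal approximation):
z_β = d · √n - z_α
z_β = 0.74 · √17 - 1.645
z_β = 0.74 · 4.123 - 1.645
z_β = 1.406

Power = Φ(z_β) = Φ(1.406) ≈ 0.920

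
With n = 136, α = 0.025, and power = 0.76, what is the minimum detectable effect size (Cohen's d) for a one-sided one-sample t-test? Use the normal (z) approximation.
d ≈ 0.23

Minimum detectable effect (one-sample t-test, normal approximation):
d = (z_α + z_β) / √n
d = (1.960 + 0.706) / √136
d = 2.666 / 11.662
d ≈ 0.23

By Cohen's convention (0.2 small / 0.5 medium / 0.8 large): small effect.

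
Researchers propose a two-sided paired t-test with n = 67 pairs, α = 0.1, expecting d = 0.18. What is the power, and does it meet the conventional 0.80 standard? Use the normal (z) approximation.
Power ≈ 0.43; the study is underpowered (power < 0.80)

Power calculation (paired t-test, normal approximation):
z_β = d · √n - z_{α/2}
z_β = 0.18 · √67 - 1.645
z_β = 0.18 · 8.185 - 1.645
z_β = -0.171

Power = Φ(z_β) = Φ(-0.171) ≈ 0.432

Effect size d = 0.18 is very small by Cohen's convention (0.2/0.5/0.8).

Threshold: power ≥ 0.80 is conventionally adequate.
Power ≈ 0.43 → the study is underpowered (power < 0.80).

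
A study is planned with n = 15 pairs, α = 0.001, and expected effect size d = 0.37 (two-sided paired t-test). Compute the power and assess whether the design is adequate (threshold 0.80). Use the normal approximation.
Power ≈ 0.03; the study is underpowered (power < 0.80)

Power calculation (paired t-test, normal approximation):
z_β = d · √n - z_{α/2}
z_β = 0.37 · √15 - 3.291
z_β = 0.37 · 3.873 - 3.291
z_β = -1.858

Power = Φ(z_β) = Φ(-1.858) ≈ 0.032

Effect size d = 0.37 is small by Cohen's convention (0.2/0.5/0.8).

Threshold: power ≥ 0.80 is conventionally adequate.
Power ≈ 0.03 → the study is underpowered (power < 0.80).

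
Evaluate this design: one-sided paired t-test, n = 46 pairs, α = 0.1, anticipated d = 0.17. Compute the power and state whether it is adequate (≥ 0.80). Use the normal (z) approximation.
Power ≈ 0.45; the study is underpowered (power < 0.80)

Power calculation (paired t-test, normal approximation):
z_β = d · √n - z_α
z_β = 0.17 · √46 - 1.282
z_β = 0.17 · 6.782 - 1.282
z_β = -0.129

Power = Φ(z_β) = Φ(-0.129) ≈ 0.449

Effect size d = 0.17 is very small by Cohen's convention (0.2/0.5/0.8).

Threshold: power ≥ 0.80 is conventionally adequate.
Power ≈ 0.45 → the study is underpowered (power < 0.80).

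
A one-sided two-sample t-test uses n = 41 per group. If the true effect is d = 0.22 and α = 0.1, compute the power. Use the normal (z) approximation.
Power ≈ 0.39

Power calculation (two-sample t-test, normal approximation):
z_β = d · √(n/2) - z_α
z_β = 0.22 · √(41/2) - 1.282
z_β = 0.22 · 4.528 - 1.282
z_β = -0.285

Power = Φ(z_β) = Φ(-0.285) ≈ 0.388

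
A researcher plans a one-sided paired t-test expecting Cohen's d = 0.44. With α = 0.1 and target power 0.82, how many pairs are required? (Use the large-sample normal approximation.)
n = 25 pairs

Sample size formula (paired t-test, normal approximation):
n = ((z_α + z_β) / d)²

z_α = 1.282 (for α = 0.1, one-sided)
z_β = 0.915 (for power = 0.82)
d = 0.44

n = ((1.282 + 0.915) / 0.44)²
n = (4.993)²
n ≈ 24.93
Round up to the next whole number: n = 25 pairs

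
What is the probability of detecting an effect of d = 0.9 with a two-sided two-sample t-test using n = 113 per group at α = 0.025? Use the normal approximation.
Power ≈ 1.00

Power calculation (two-sample t-test, normal approximation):
z_β = d · √(n/2) - z_{α/2}
z_β = 0.9 · √(113/2) - 2.241
z_β = 0.9 · 7.517 - 2.241
z_β = 4.524

Power = Φ(z_β) = Φ(4.524) ≈ 1.000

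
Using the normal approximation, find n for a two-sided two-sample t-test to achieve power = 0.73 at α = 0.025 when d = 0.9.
n = 21 per group

Sample size formula (two-sample t-test, normal approximation):
n = 2 · ((z_{α/2} + z_β) / d)²

z_{α/2} = 2.241 (for α = 0.025, two-sided)
z_β = 0.613 (for power = 0.73)
d = 0.9

n = 2 · ((2.241 + 0.613) / 0.9)²
n = 2 · (3.171)²
n ≈ 20.11
Round up to the next whole number: n = 21 per group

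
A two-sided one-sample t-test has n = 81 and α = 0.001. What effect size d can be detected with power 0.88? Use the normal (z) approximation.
d ≈ 0.50

Minimum detectable effect (one-sample t-test, normal approximation):
d = (z_{α/2} + z_β) / √n
d = (3.291 + 1.175) / √81
d = 4.466 / 9.000
d ≈ 0.50

By Cohen's convention (0.2 small / 0.5 medium / 0.8 large): medium effect.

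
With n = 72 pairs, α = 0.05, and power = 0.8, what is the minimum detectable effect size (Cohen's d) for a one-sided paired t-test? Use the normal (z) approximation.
d ≈ 0.29

Minimum detectable effect (paired t-test, normal approximation):
d = (z_α + z_β) / √n
d = (1.645 + 0.842) / √72
d = 2.486 / 8.485
d ≈ 0.29

By Cohen's convention (0.2 small / 0.5 medium / 0.8 large): small effect.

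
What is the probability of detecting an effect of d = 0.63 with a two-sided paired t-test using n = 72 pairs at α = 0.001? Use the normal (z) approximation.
Power ≈ 0.98

Power calculation (paired t-test, normal approximation):
z_β = d · √n - z_{α/2}
z_β = 0.63 · √72 - 3.291
z_β = 0.63 · 8.485 - 3.291
z_β = 2.055

Power = Φ(z_β) = Φ(2.055) ≈ 0.980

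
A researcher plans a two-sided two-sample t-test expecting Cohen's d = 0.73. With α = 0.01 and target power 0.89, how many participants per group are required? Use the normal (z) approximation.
n = 55 per group

Sample size formula (two-sample t-test, normal approximation):
n = 2 · ((z_{α/2} + z_β) / d)²

z_{α/2} = 2.576 (for α = 0.01, two-sided)
z_β = 1.227 (for power = 0.89)
d = 0.73

n = 2 · ((2.576 + 1.227) / 0.73)²
n = 2 · (5.210)²
n ≈ 54.29
Round up to the next whole number: n = 55 per group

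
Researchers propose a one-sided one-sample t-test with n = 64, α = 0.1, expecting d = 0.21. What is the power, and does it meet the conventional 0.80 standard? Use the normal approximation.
Power ≈ 0.65; the study is underpowered (power < 0.80)

Power calculation (one-sample t-test, normal approximation):
z_β = d · √n - z_α
z_β = 0.21 · √64 - 1.282
z_β = 0.21 · 8.000 - 1.282
z_β = 0.398

Power = Φ(z_β) = Φ(0.398) ≈ 0.655

Effect size d = 0.21 is small by Cohen's convention (0.2/0.5/0.8).

Threshold: power ≥ 0.80 is conventionally adequate.
Power ≈ 0.65 → the study is underpowered (power < 0.80).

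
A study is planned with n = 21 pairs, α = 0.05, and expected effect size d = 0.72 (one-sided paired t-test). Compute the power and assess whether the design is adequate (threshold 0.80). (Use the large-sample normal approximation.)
Power ≈ 0.95; the study is adequately powered (power ≥ 0.80)

Power calculation (paired t-test, normal approximation):
z_β = d · √n - z_α
z_β = 0.72 · √21 - 1.645
z_β = 0.72 · 4.583 - 1.645
z_β = 1.655

Power = Φ(z_β) = Φ(1.655) ≈ 0.951

Effect size d = 0.72 is medium by Cohen's convention (0.2/0.5/0.8).

Threshold: power ≥ 0.80 is conventionally adequate.
Power ≈ 0.95 → the study is adequately powered (power ≥ 0.80).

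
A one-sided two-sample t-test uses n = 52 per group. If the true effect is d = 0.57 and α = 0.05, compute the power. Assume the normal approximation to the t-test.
Power ≈ 0.90

Power calculation (two-sample t-test, normal approximation):
z_β = d · √(n/2) - z_α
z_β = 0.57 · √(52/2) - 1.645
z_β = 0.57 · 5.099 - 1.645
z_β = 1.262

Power = Φ(z_β) = Φ(1.262) ≈ 0.896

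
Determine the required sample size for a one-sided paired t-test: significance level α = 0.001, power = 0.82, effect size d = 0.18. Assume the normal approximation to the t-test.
n = 496 pairs

Sample size formula (paired t-test, normal approximation):
n = ((z_α + z_β) / d)²

z_α = 3.090 (for α = 0.001, one-sided)
z_β = 0.915 (for power = 0.82)
d = 0.18

n = ((3.090 + 0.915) / 0.18)²
n = (22.250)²
n ≈ 495.06
Round up to the next whole number: n = 496 pairs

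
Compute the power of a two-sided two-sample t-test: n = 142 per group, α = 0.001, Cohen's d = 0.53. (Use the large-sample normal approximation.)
Power ≈ 0.88

Power calculation (two-sample t-test, normal approximation):
z_β = d · √(n/2) - z_{α/2}
z_β = 0.53 · √(142/2) - 3.291
z_β = 0.53 · 8.426 - 3.291
z_β = 1.175

Power = Φ(z_β) = Φ(1.175) ≈ 0.880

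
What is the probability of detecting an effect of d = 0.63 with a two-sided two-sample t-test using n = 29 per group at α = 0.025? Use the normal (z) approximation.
Power ≈ 0.56

Power calculation (two-sample t-test, normal approximation):
z_β = d · √(n/2) - z_{α/2}
z_β = 0.63 · √(29/2) - 2.241
z_β = 0.63 · 3.808 - 2.241
z_β = 0.158

Power = Φ(z_β) = Φ(0.158) ≈ 0.563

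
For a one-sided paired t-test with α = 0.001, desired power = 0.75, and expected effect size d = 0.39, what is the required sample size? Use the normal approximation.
n = 94 pairs

Sample size formula (paired t-test, normal approximation):
n = ((z_α + z_β) / d)²

z_α = 3.090 (for α = 0.001, one-sided)
z_β = 0.674 (for power = 0.75)
d = 0.39

n = ((3.090 + 0.674) / 0.39)²
n = (9.651)²
n ≈ 93.14
Round up to the next whole number: n = 94 pairs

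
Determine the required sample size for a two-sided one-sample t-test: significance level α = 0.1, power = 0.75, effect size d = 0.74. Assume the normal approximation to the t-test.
n = 10

Sample size formula (one-sample t-test, normal approximation):
n = ((z_{α/2} + z_β) / d)²

z_{α/2} = 1.645 (for α = 0.1, two-sided)
z_β = 0.674 (for power = 0.75)
d = 0.74

n = ((1.645 + 0.674) / 0.74)²
n = (3.134)²
n ≈ 9.82
Round up to the next whole number: n = 10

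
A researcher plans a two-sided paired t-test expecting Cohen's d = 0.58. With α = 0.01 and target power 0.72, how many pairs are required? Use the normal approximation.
n = 30 pairs

Sample size formula (paired t-test, normal approximation):
n = ((z_{α/2} + z_β) / d)²

z_{α/2} = 2.576 (for α = 0.01, two-sided)
z_β = 0.583 (for power = 0.72)
d = 0.58

n = ((2.576 + 0.583) / 0.58)²
n = (5.447)²
n ≈ 29.67
Round up to the next whole number: n = 30 pairs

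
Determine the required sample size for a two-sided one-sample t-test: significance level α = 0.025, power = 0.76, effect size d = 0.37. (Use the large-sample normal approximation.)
n = 64

Sample size formula (one-sample t-test, normal approximation):
n = ((z_{α/2} + z_β) / d)²

z_{α/2} = 2.241 (for α = 0.025, two-sided)
z_β = 0.706 (for power = 0.76)
d = 0.37

n = ((2.241 + 0.706) / 0.37)²
n = (7.965)²
n ≈ 63.44
Round up to the next whole number: n = 64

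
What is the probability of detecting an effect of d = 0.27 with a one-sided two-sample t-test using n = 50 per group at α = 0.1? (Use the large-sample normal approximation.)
Power ≈ 0.53

Power calculation (two-sample t-test, normal approximation):
z_β = d · √(n/2) - z_α
z_β = 0.27 · √(50/2) - 1.282
z_β = 0.27 · 5.000 - 1.282
z_β = 0.068

Power = Φ(z_β) = Φ(0.068) ≈ 0.527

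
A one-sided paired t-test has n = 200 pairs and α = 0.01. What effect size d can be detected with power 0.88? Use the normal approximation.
d ≈ 0.25

Minimum detectable effect (paired t-test, normal approximation):
d = (z_α + z_β) / √n
d = (2.326 + 1.175) / √200
d = 3.501 / 14.142
d ≈ 0.25

By Cohen's convention (0.2 small / 0.5 medium / 0.8 large): small effect.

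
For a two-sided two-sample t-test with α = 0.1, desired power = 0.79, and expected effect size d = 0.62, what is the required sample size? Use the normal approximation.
n = 32 per group

Sample size formula (two-sample t-test, normal approximation):
n = 2 · ((z_{α/2} + z_β) / d)²

z_{α/2} = 1.645 (for α = 0.1, two-sided)
z_β = 0.806 (for power = 0.79)
d = 0.62

n = 2 · ((1.645 + 0.806) / 0.62)²
n = 2 · (3.953)²
n ≈ 31.25
Round up to the next whole number: n = 32 per group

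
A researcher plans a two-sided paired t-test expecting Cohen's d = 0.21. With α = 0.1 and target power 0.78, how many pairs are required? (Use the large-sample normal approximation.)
n = 133 pairs

Sample size formula (paired t-test, normal approximation):
n = ((z_{α/2} + z_β) / d)²

z_{α/2} = 1.645 (for α = 0.1, two-sided)
z_β = 0.772 (for power = 0.78)
d = 0.21

n = ((1.645 + 0.772) / 0.21)²
n = (11.510)²
n ≈ 132.48
Round up to the next whole number: n = 133 pairs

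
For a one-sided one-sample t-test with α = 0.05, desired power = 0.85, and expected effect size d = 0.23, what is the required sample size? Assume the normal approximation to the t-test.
n = 136

Sample size formula (one-sample t-test, normal approximation):
n = ((z_α + z_β) / d)²

z_α = 1.645 (for α = 0.05, one-sided)
z_β = 1.036 (for power = 0.85)
d = 0.23

n = ((1.645 + 1.036) / 0.23)²
n = (11.657)²
n ≈ 135.89
Round up to the next whole number: n = 136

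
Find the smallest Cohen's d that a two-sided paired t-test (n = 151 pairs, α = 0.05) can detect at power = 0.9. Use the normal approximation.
d ≈ 0.26

Minimum detectable effect (paired t-test, normal approximation):
d = (z_{α/2} + z_β) / √n
d = (1.960 + 1.282) / √151
d = 3.242 / 12.288
d ≈ 0.26

By Cohen's convention (0.2 small / 0.5 medium / 0.8 large): small effect.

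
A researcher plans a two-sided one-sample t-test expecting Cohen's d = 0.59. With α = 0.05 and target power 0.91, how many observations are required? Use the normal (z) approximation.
n = 32

Sample size formula (one-sample t-test, normal approximation):
n = ((z_{α/2} + z_β) / d)²

z_{α/2} = 1.960 (for α = 0.05, two-sided)
z_β = 1.341 (for power = 0.91)
d = 0.59

n = ((1.960 + 1.341) / 0.59)²
n = (5.595)²
n ≈ 31.30
Round up to the next whole number: n = 32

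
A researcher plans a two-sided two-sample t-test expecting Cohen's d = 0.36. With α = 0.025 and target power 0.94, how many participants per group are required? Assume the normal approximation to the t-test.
n = 223 per group

Sample size formula (two-sample t-test, normal approximation):
n = 2 · ((z_{α/2} + z_β) / d)²

z_{α/2} = 2.241 (for α = 0.025, two-sided)
z_β = 1.555 (for power = 0.94)
d = 0.36

n = 2 · ((2.241 + 1.555) / 0.36)²
n = 2 · (10.544)²
n ≈ 222.35
Round up to the next whole number: n = 223 per group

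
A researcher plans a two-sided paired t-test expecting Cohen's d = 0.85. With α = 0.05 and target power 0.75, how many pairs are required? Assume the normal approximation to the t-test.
n = 10 pairs

Sample size formula (paired t-test, normal approximation):
n = ((z_{α/2} + z_β) / d)²

z_{α/2} = 1.960 (for α = 0.05, two-sided)
z_β = 0.674 (for power = 0.75)
d = 0.85

n = ((1.960 + 0.674) / 0.85)²
n = (3.099)²
n ≈ 9.60
Round up to the next whole number: n = 10 pairs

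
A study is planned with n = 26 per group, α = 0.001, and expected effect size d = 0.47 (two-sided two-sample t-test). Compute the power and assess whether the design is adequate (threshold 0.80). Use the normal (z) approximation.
Power ≈ 0.06; the study is underpowered (power < 0.80)

Power calculation (two-sample t-test, normal approximation):
z_β = d · √(n/2) - z_{α/2}
z_β = 0.47 · √(26/2) - 3.291
z_β = 0.47 · 3.606 - 3.291
z_β = -1.596

Power = Φ(z_β) = Φ(-1.596) ≈ 0.055

Effect size d = 0.47 is small by Cohen's convention (0.2/0.5/0.8).

Threshold: power ≥ 0.80 is conventionally adequate.
Power ≈ 0.06 → the study is underpowered (power < 0.80).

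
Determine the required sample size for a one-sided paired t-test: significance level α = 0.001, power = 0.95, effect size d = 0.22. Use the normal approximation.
n = 464 pairs

Sample size formula (paired t-test, normal approximation):
n = ((z_α + z_β) / d)²

z_α = 3.090 (for α = 0.001, one-sided)
z_β = 1.645 (for power = 0.95)
d = 0.22

n = ((3.090 + 1.645) / 0.22)²
n = (21.523)²
n ≈ 463.24
Round up to the next whole number: n = 464 pairs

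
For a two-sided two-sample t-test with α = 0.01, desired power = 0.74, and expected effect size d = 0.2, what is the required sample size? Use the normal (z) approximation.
n = 519 per group

Sample size formula (two-sample t-test, normal approximation):
n = 2 · ((z_{α/2} + z_β) / d)²

z_{α/2} = 2.576 (for α = 0.01, two-sided)
z_β = 0.643 (for power = 0.74)
d = 0.2

n = 2 · ((2.576 + 0.643) / 0.2)²
n = 2 · (16.095)²
n ≈ 518.10
Round up to the next whole number: n = 519 per group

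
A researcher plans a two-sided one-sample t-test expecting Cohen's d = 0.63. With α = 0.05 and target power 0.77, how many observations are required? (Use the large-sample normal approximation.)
n = 19

Sample size formula (one-sample t-test, normal approximation):
n = ((z_{α/2} + z_β) / d)²

z_{α/2} = 1.960 (for α = 0.05, two-sided)
z_β = 0.739 (for power = 0.77)
d = 0.63

n = ((1.960 + 0.739) / 0.63)²
n = (4.284)²
n ≈ 18.35
Round up to the next whole number: n = 19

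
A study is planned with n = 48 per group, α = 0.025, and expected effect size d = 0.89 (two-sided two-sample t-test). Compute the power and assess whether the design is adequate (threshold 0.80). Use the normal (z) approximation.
Power ≈ 0.98; the study is adequately powered (power ≥ 0.80)

Power calculation (two-sample t-test, normal approximation):
z_β = d · √(n/2) - z_{α/2}
z_β = 0.89 · √(48/2) - 2.241
z_β = 0.89 · 4.899 - 2.241
z_β = 2.119

Power = Φ(z_β) = Φ(2.119) ≈ 0.983

Effect size d = 0.89 is large by Cohen's convention (0.2/0.5/0.8).

Threshold: power ≥ 0.80 is conventionally adequate.
Power ≈ 0.98 → the study is adequately powered (power ≥ 0.80).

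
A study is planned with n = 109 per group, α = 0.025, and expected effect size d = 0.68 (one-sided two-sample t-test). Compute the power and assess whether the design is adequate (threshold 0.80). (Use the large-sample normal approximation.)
Power ≈ 1.00; the study is adequately powered (power ≥ 0.80)

Power calculation (two-sample t-test, normal approximation):
z_β = d · √(n/2) - z_α
z_β = 0.68 · √(109/2) - 1.960
z_β = 0.68 · 7.382 - 1.960
z_β = 3.060

Power = Φ(z_β) = Φ(3.060) ≈ 0.999

Effect size d = 0.68 is medium by Cohen's convention (0.2/0.5/0.8).

Threshold: power ≥ 0.80 is conventionally adequate.
Power ≈ 1.00 → the study is adequately powered (power ≥ 0.80).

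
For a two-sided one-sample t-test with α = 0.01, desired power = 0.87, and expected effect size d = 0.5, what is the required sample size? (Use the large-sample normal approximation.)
n = 55

Sample size formula (one-sample t-test, normal approximation):
n = ((z_{α/2} + z_β) / d)²

z_{α/2} = 2.576 (for α = 0.01, two-sided)
z_β = 1.126 (for power = 0.87)
d = 0.5

n = ((2.576 + 1.126) / 0.5)²
n = (7.404)²
n ≈ 54.82
Round up to the next whole number: n = 55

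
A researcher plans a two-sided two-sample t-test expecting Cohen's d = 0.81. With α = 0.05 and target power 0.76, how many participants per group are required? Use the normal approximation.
n = 22 per group

Sample size formula (two-sample t-test, normal approximation):
n = 2 · ((z_{α/2} + z_β) / d)²

z_{α/2} = 1.960 (for α = 0.05, two-sided)
z_β = 0.706 (for power = 0.76)
d = 0.81

n = 2 · ((1.960 + 0.706) / 0.81)²
n = 2 · (3.291)²
n ≈ 21.66
Round up to the next whole number: n = 22 per group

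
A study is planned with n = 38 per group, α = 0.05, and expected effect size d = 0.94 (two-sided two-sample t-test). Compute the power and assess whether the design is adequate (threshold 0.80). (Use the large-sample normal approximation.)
Power ≈ 0.98; the study is adequately powered (power ≥ 0.80)

Power calculation (two-sample t-test, normal approximation):
z_β = d · √(n/2) - z_{α/2}
z_β = 0.94 · √(38/2) - 1.960
z_β = 0.94 · 4.359 - 1.960
z_β = 2.137

Power = Φ(z_β) = Φ(2.137) ≈ 0.984

Effect size d = 0.94 is large by Cohen's convention (0.2/0.5/0.8).

Threshold: power ≥ 0.80 is conventionally adequate.
Power ≈ 0.98 → the study is adequately powered (power ≥ 0.80).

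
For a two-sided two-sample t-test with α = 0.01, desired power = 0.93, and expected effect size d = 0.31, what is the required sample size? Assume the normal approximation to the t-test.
n = 342 per group

Sample size formula (two-sample t-test, normal approximation):
n = 2 · ((z_{α/2} + z_β) / d)²

z_{α/2} = 2.576 (for α = 0.01, two-sided)
z_β = 1.476 (for power = 0.93)
d = 0.31

n = 2 · ((2.576 + 1.476) / 0.31)²
n = 2 · (13.071)²
n ≈ 341.70
Round up to the next whole number: n = 342 per group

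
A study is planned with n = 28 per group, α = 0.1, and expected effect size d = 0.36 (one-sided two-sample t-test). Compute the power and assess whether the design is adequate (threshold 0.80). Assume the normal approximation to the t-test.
Power ≈ 0.53; the study is underpowered (power < 0.80)

Power calculation (two-sample t-test, normal approximation):
z_β = d · √(n/2) - z_α
z_β = 0.36 · √(28/2) - 1.282
z_β = 0.36 · 3.742 - 1.282
z_β = 0.065

Power = Φ(z_β) = Φ(0.065) ≈ 0.526

Effect size d = 0.36 is small by Cohen's convention (0.2/0.5/0.8).

Threshold: power ≥ 0.80 is conventionally adequate.
Power ≈ 0.53 → the study is underpowered (power < 0.80).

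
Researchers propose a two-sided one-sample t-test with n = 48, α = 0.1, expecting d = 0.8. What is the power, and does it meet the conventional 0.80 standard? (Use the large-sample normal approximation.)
Power ≈ 1.00; the study is adequately powered (power ≥ 0.80)

Power calculation (one-sample t-test, normal approximation):
z_β = d · √n - z_{α/2}
z_β = 0.8 · √48 - 1.645
z_β = 0.8 · 6.928 - 1.645
z_β = 3.898

Power = Φ(z_β) = Φ(3.898) ≈ 1.000

Effect size d = 0.8 is large by Cohen's convention (0.2/0.5/0.8).

Threshold: power ≥ 0.80 is conventionally adequate.
Power ≈ 1.00 → the study is adequately powered (power ≥ 0.80).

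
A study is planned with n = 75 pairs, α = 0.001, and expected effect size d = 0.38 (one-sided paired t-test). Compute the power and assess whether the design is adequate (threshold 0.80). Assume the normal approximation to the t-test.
Power ≈ 0.58; the study is underpowered (power < 0.80)

Power calculation (paired t-test, normal approximation):
z_β = d · √n - z_α
z_β = 0.38 · √75 - 3.090
z_β = 0.38 · 8.660 - 3.090
z_β = 0.201

Power = Φ(z_β) = Φ(0.201) ≈ 0.580

Effect size d = 0.38 is small by Cohen's convention (0.2/0.5/0.8).

Threshold: power ≥ 0.80 is conventionally adequate.
Power ≈ 0.58 → the study is underpowered (power < 0.80).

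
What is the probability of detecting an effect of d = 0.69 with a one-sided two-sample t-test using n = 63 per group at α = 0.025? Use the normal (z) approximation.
Power ≈ 0.97

Power calculation (two-sample t-test, normal approximation):
z_β = d · √(n/2) - z_α
z_β = 0.69 · √(63/2) - 1.960
z_β = 0.69 · 5.612 - 1.960
z_β = 1.913

Power = Φ(z_β) = Φ(1.913) ≈ 0.972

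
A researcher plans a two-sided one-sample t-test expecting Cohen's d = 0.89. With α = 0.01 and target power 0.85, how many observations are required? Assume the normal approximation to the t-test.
n = 17

Sample size formula (one-sample t-test, normal approximation):
n = ((z_{α/2} + z_β) / d)²

z_{α/2} = 2.576 (for α = 0.01, two-sided)
z_β = 1.036 (for power = 0.85)
d = 0.89

n = ((2.576 + 1.036) / 0.89)²
n = (4.058)²
n ≈ 16.47
Round up to the next whole number: n = 17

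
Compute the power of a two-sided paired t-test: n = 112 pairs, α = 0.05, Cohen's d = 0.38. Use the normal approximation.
Power ≈ 0.98

Power calculation (paired t-test, normal approximation):
z_β = d · √n - z_{α/2}
z_β = 0.38 · √112 - 1.960
z_β = 0.38 · 10.583 - 1.960
z_β = 2.062

Power = Φ(z_β) = Φ(2.062) ≈ 0.980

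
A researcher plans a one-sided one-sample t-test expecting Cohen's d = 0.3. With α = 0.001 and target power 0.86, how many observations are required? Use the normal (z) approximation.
n = 194

Sample size formula (one-sample t-test, normal approximation):
n = ((z_α + z_β) / d)²

z_α = 3.090 (for α = 0.001, one-sided)
z_β = 1.080 (for power = 0.86)
d = 0.3

n = ((3.090 + 1.080) / 0.3)²
n = (13.900)²
n ≈ 193.21
Round up to the next whole number: n = 194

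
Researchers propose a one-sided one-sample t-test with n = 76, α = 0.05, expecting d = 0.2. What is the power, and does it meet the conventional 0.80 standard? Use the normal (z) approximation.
Power ≈ 0.54; the study is underpowered (power < 0.80)

Power calculation (one-sample t-test, normal approximation):
z_β = d · √n - z_α
z_β = 0.2 · √76 - 1.645
z_β = 0.2 · 8.718 - 1.645
z_β = 0.099

Power = Φ(z_β) = Φ(0.099) ≈ 0.539

Effect size d = 0.2 is small by Cohen's convention (0.2/0.5/0.8).

Threshold: power ≥ 0.80 is conventionally adequate.
Power ≈ 0.54 → the study is underpowered (power < 0.80).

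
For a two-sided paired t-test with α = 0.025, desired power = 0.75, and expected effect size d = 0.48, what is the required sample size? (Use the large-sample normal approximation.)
n = 37 pairs

Sample size formula (paired t-test, normal approximation):
n = ((z_{α/2} + z_β) / d)²

z_{α/2} = 2.241 (for α = 0.025, two-sided)
z_β = 0.674 (for power = 0.75)
d = 0.48

n = ((2.241 + 0.674) / 0.48)²
n = (6.073)²
n ≈ 36.88
Round up to the next whole number: n = 37 pairs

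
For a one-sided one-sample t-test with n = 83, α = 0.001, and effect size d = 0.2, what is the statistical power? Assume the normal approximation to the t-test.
Power ≈ 0.10

Power calculation (one-sample t-test, normal approximation):
z_β = d · √n - z_α
z_β = 0.2 · √83 - 3.090
z_β = 0.2 · 9.110 - 3.090
z_β = -1.268

Power = Φ(z_β) = Φ(-1.268) ≈ 0.102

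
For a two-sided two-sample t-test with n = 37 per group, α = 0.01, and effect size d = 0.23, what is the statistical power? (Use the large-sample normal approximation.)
Power ≈ 0.06

Power calculation (two-sample t-test, normal approximation):
z_β = d · √(n/2) - z_{α/2}
z_β = 0.23 · √(37/2) - 2.576
z_β = 0.23 · 4.301 - 2.576
z_β = -1.587

Power = Φ(z_β) = Φ(-1.587) ≈ 0.056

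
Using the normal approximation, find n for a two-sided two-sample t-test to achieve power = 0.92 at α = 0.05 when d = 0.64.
n = 56 per group

Sample size formula (two-sample t-test, normal approximation):
n = 2 · ((z_{α/2} + z_β) / d)²

z_{α/2} = 1.960 (for α = 0.05, two-sided)
z_β = 1.405 (for power = 0.92)
d = 0.64

n = 2 · ((1.960 + 1.405) / 0.64)²
n = 2 · (5.258)²
n ≈ 55.29
Round up to the next whole number: n = 56 per group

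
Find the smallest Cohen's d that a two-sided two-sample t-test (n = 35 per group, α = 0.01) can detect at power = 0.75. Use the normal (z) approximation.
d ≈ 0.78

Minimum detectable effect (two-sample t-test, normal approximation):
d = (z_{α/2} + z_β) / √(n/2)
d = (2.576 + 0.674) / √(35/2)
d = 3.250 / 4.183
d ≈ 0.78

By Cohen's convention (0.2 small / 0.5 medium / 0.8 large): medium effect.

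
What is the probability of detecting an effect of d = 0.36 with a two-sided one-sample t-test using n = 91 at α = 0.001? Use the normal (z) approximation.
Power ≈ 0.56

Power calculation (one-sample t-test, normal approximation):
z_β = d · √n - z_{α/2}
z_β = 0.36 · √91 - 3.291
z_β = 0.36 · 9.539 - 3.291
z_β = 0.144

Power = Φ(z_β) = Φ(0.144) ≈ 0.557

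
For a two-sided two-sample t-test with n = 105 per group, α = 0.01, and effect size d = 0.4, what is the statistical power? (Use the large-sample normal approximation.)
Power ≈ 0.63

Power calculation (two-sample t-test, normal approximation):
z_β = d · √(n/2) - z_{α/2}
z_β = 0.4 · √(105/2) - 2.576
z_β = 0.4 · 7.246 - 2.576
z_β = 0.322

Power = Φ(z_β) = Φ(0.322) ≈ 0.626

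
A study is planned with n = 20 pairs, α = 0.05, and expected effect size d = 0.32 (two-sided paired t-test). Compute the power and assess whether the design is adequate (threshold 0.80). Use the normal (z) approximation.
Power ≈ 0.30; the study is underpowered (power < 0.80)

Power calculation (paired t-test, normal approximation):
z_β = d · √n - z_{α/2}
z_β = 0.32 · √20 - 1.960
z_β = 0.32 · 4.472 - 1.960
z_β = -0.529

Power = Φ(z_β) = Φ(-0.529) ≈ 0.298

Effect size d = 0.32 is small by Cohen's convention (0.2/0.5/0.8).

Threshold: power ≥ 0.80 is conventionally adequate.
Power ≈ 0.30 → the study is underpowered (power < 0.80).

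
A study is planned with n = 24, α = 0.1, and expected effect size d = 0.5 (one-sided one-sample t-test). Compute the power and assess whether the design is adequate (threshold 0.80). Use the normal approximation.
Power ≈ 0.88; the study is adequately powered (power ≥ 0.80)

Power calculation (one-sample t-test, normal approximation):
z_β = d · √n - z_α
z_β = 0.5 · √24 - 1.282
z_β = 0.5 · 4.899 - 1.282
z_β = 1.168

Power = Φ(z_β) = Φ(1.168) ≈ 0.879

Effect size d = 0.5 is medium by Cohen's convention (0.2/0.5/0.8).

Threshold: power ≥ 0.80 is conventionally adequate.
Power ≈ 0.88 → the study is adequately powered (power ≥ 0.80).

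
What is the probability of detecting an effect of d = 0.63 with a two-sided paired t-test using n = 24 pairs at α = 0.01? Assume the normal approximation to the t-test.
Power ≈ 0.70

Power calculation (paired t-test, normal approximation):
z_β = d · √n - z_{α/2}
z_β = 0.63 · √24 - 2.576
z_β = 0.63 · 4.899 - 2.576
z_β = 0.511

Power = Φ(z_β) = Φ(0.511) ≈ 0.695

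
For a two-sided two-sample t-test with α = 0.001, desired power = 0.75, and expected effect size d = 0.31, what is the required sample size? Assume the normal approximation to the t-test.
n = 328 per group

Sample size formula (two-sample t-test, normal approximation):
n = 2 · ((z_{α/2} + z_β) / d)²

z_{α/2} = 3.291 (for α = 0.001, two-sided)
z_β = 0.674 (for power = 0.75)
d = 0.31

n = 2 · ((3.291 + 0.674) / 0.31)²
n = 2 · (12.790)²
n ≈ 327.17
Round up to the next whole number: n = 328 per group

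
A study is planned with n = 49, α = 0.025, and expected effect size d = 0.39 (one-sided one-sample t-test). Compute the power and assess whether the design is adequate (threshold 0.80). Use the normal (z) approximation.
Power ≈ 0.78; the study is underpowered (power < 0.80)

Power calculation (one-sample t-test, normal approximation):
z_β = d · √n - z_α
z_β = 0.39 · √49 - 1.960
z_β = 0.39 · 7.000 - 1.960
z_β = 0.770

Power = Φ(z_β) = Φ(0.770) ≈ 0.779

Effect size d = 0.39 is small by Cohen's convention (0.2/0.5/0.8).

Threshold: power ≥ 0.80 is conventionally adequate.
Power ≈ 0.78 → the study is underpowered (power < 0.80).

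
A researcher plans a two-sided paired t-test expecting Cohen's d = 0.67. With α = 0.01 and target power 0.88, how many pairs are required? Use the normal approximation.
n = 32 pairs

Sample size formula (paired t-test, normal approximation):
n = ((z_{α/2} + z_β) / d)²

z_{α/2} = 2.576 (for α = 0.01, two-sided)
z_β = 1.175 (for power = 0.88)
d = 0.67

n = ((2.576 + 1.175) / 0.67)²
n = (5.599)²
n ≈ 31.35
Round up to the next whole number: n = 32 pairs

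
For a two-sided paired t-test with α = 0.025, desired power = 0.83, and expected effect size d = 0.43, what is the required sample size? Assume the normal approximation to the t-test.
n = 56 pairs

Sample size formula (paired t-test, normal approximation):
n = ((z_{α/2} + z_β) / d)²

z_{α/2} = 2.241 (for α = 0.025, two-sided)
z_β = 0.954 (for power = 0.83)
d = 0.43

n = ((2.241 + 0.954) / 0.43)²
n = (7.430)²
n ≈ 55.20
Round up to the next whole number: n = 56 pairs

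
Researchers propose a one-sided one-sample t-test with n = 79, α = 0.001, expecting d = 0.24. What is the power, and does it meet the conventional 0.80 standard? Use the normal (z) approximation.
Power ≈ 0.17; the study is underpowered (power < 0.80)

Power calculation (one-sample t-test, normal approximation):
z_β = d · √n - z_α
z_β = 0.24 · √79 - 3.090
z_β = 0.24 · 8.888 - 3.090
z_β = -0.957

Power = Φ(z_β) = Φ(-0.957) ≈ 0.169

Effect size d = 0.24 is small by Cohen's convention (0.2/0.5/0.8).

Threshold: power ≥ 0.80 is conventionally adequate.
Power ≈ 0.17 → the study is underpowered (power < 0.80).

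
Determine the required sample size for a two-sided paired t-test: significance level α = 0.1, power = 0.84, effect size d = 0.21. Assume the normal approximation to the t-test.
n = 158 pairs

Sample size formula (paired t-test, normal approximation):
n = ((z_{α/2} + z_β) / d)²

z_{α/2} = 1.645 (for α = 0.1, two-sided)
z_β = 0.994 (for power = 0.84)
d = 0.21

n = ((1.645 + 0.994) / 0.21)²
n = (12.567)²
n ≈ 157.93
Round up to the next whole number: n = 158 pairs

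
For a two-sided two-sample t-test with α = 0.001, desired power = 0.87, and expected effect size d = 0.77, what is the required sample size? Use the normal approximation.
n = 66 per group

Sample size formula (two-sample t-test, normal approximation):
n = 2 · ((z_{α/2} + z_β) / d)²

z_{α/2} = 3.291 (for α = 0.001, two-sided)
z_β = 1.126 (for power = 0.87)
d = 0.77

n = 2 · ((3.291 + 1.126) / 0.77)²
n = 2 · (5.736)²
n ≈ 65.80
Round up to the next whole number: n = 66 per group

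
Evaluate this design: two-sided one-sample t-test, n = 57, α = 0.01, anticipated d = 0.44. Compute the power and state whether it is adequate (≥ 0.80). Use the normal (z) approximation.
Power ≈ 0.77; the study is underpowered (power < 0.80)

Power calculation (one-sample t-test, normal approximation):
z_β = d · √n - z_{α/2}
z_β = 0.44 · √57 - 2.576
z_β = 0.44 · 7.550 - 2.576
z_β = 0.746

Power = Φ(z_β) = Φ(0.746) ≈ 0.772

Effect size d = 0.44 is small by Cohen's convention (0.2/0.5/0.8).

Threshold: power ≥ 0.80 is conventionally adequate.
Power ≈ 0.77 → the study is underpowered (power < 0.80).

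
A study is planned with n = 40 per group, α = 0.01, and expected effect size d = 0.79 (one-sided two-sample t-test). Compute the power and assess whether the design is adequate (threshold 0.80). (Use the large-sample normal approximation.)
Power ≈ 0.89; the study is adequately powered (power ≥ 0.80)

Power calculation (two-sample t-test, normal approximation):
z_β = d · √(n/2) - z_α
z_β = 0.79 · √(40/2) - 2.326
z_β = 0.79 · 4.472 - 2.326
z_β = 1.207

Power = Φ(z_β) = Φ(1.207) ≈ 0.886

Effect size d = 0.79 is medium by Cohen's convention (0.2/0.5/0.8).

Threshold: power ≥ 0.80 is conventionally adequate.
Power ≈ 0.89 → the study is adequately powered (power ≥ 0.80).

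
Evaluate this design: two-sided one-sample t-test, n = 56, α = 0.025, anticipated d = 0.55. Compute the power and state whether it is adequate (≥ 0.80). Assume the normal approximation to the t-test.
Power ≈ 0.97; the study is adequately powered (power ≥ 0.80)

Power calculation (one-sample t-test, normal approximation):
z_β = d · √n - z_{α/2}
z_β = 0.55 · √56 - 2.241
z_β = 0.55 · 7.483 - 2.241
z_β = 1.874

Power = Φ(z_β) = Φ(1.874) ≈ 0.970

Effect size d = 0.55 is medium by Cohen's convention (0.2/0.5/0.8).

Threshold: power ≥ 0.80 is conventionally adequate.
Power ≈ 0.97 → the study is adequately powered (power ≥ 0.80).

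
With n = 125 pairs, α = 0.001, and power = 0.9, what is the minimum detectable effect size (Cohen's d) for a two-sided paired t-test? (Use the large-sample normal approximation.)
d ≈ 0.41

Minimum detectable effect (paired t-test, normal approximation):
d = (z_{α/2} + z_β) / √n
d = (3.291 + 1.282) / √125
d = 4.572 / 11.180
d ≈ 0.41

By Cohen's convention (0.2 small / 0.5 medium / 0.8 large): small effect.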